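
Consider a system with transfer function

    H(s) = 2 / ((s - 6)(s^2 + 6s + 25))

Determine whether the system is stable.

The poles can be read from the denominator factors: s = 6, -3 ± 4j.
Since the pole(s) at s = 6 lie in the right half-plane, the system is unstable.

unstable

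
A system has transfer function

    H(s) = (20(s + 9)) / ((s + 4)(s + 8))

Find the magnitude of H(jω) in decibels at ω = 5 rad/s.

Substitute s = j5: numerator = 180 + j100, denominator = 7 + j60.
|H(j5)| = |180 + j100| / |7 + j60| = 205.91 / 60.407 ≈ 3.409.
In decibels: 20·log₁₀(3.409) ≈ 10.7 dB.

|H(j5)|_dB ≈ 10.7 dB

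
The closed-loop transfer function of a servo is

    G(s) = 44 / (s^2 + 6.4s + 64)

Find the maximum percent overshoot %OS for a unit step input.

Comparing s^2 + 6.4s + 64 to s^2 + 2ζωₙs + ωₙ²: ωₙ = 8 rad/s and ζ = 6.4/(2·8) = 0.4.
%OS = 100·exp(−πζ/√(1−ζ²)) = 100·exp(−π·0.4/√(1−0.4²)) ≈ 25.4%.

%OS ≈ 25.4%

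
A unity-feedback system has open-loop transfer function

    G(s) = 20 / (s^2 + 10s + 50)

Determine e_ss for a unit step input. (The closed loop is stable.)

G(s) has no poles at the origin.
This is a Type 0 system. Kp = lim_{s→0} G(s) = 20/50 = 2/5.
e_ss = 1/(1 + Kp) = 1/(1 + 2/5) = 5/7 ≈ 0.7143.

e_ss = 0.7143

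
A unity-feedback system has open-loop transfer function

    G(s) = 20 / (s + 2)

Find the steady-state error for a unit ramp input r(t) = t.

G(s) has no poles at the origin.
This is a Type 0 system; Kv = lim_{s→0} s·G(s) = 0, so the steady-state error for a ramp input is infinite.

e_ss = ∞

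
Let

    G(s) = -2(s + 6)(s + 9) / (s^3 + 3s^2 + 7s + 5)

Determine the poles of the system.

s = -1 + 2j, -1 - 2j, -1

The poles are the roots of the denominator s^3 + 3s^2 + 7s + 5 = 0.
Trying s = -1: the polynomial evaluates to 0, so (s + 1) is a factor.
Dividing out leaves s^2 + 2s + 5 = 0.
The quadratic formula then gives s = -1 ± 2j.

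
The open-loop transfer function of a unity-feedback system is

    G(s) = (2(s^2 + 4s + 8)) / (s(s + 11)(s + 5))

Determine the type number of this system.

Type 1

The denominator has 1 factor of s at the origin (free integrator), so this is a Type 1 system.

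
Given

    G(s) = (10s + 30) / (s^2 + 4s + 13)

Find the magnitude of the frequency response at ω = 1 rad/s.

|G(j1)| = 2.500

Substitute s = j1: numerator = 30 + j10, denominator = 12 + j4.
|G(j1)| = |30 + j10| / |12 + j4| = 31.623 / 12.649 = 2.500.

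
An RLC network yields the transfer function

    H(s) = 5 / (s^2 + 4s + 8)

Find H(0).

Set s = 0: H(0) = (5) / (8) = 5/8.

H(0) = 5/8 ≈ 0.6250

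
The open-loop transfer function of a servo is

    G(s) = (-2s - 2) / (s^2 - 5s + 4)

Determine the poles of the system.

s = 4, 1

The poles are the roots of the denominator s^2 - 5s + 4 = 0.
Factoring: (s - 4)(s - 1) = 0, so s = 4 and s = 1.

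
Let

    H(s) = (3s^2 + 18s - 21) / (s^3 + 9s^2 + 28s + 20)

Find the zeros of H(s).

s = 1, -7

Set the numerator to zero: 3s^2 + 18s - 21 = 0, i.e. 3·(s^2 + 6s - 7) = 0.
Factoring: (s - 1)(s + 7) = 0.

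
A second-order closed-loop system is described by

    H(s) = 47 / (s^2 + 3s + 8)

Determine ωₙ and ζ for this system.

Compare the denominator to the standard form s^2 + 2ζωₙs + ωₙ².
ωₙ² = 8, so ωₙ = √8 ≈ 2.828 rad/s.
2ζωₙ = 3, so ζ = 3/(2·√8) ≈ 0.5303.

ωₙ ≈ 2.828 rad/s, ζ ≈ 0.5303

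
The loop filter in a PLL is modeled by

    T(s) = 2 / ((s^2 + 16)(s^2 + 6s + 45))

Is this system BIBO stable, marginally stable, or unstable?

The poles can be read from the denominator factors: s = 4j, -4j, -3 + 6j, -3 - 6j.
Since the simple pole(s) at s = ±4j lie on the jω-axis with none in the right half-plane, the system is marginally stable.

marginally stable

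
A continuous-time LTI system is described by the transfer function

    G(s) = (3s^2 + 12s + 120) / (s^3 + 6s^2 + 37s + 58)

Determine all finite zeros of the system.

Set the numerator to zero: 3s^2 + 12s + 120 = 0, i.e. 3·(s^2 + 4s + 40) = 0.
Factoring: (s^2 + 4s + 40) = 0.

s = -2 ± 6j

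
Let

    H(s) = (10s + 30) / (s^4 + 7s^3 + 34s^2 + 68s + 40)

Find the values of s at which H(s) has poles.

s = -2 + 4j, -2 - 4j, -2, -1

The poles are the roots of the denominator s^4 + 7s^3 + 34s^2 + 68s + 40 = 0.
Trying s = -2: the polynomial evaluates to 0, so (s + 2) is a factor.
Dividing out leaves s^3 + 5s^2 + 24s + 20 = 0.
This factors further as (s^2 + 4s + 20)(s + 1) = 0.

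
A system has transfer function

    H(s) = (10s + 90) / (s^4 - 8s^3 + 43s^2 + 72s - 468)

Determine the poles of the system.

The poles are the roots of the denominator s^4 - 8s^3 + 43s^2 + 72s - 468 = 0.
Trying s = -3: the polynomial evaluates to 0, so (s + 3) is a factor.
Dividing out leaves s^3 - 11s^2 + 76s - 156 = 0.
This factors further as (s^2 - 8s + 52)(s - 3) = 0.

s = 4 + 6j, 4 - 6j, -3, 3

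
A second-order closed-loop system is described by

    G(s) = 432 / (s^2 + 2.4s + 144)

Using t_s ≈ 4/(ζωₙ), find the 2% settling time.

t_s ≈ 3.333 s

Comparing s^2 + 2.4s + 144 to s^2 + 2ζωₙs + ωₙ²: ωₙ = 12 rad/s and ζ = 2.4/(2·12) = 0.1.
ζωₙ = 2.4/2 = 1.2, so t_s ≈ 4/(ζωₙ) = 4/1.2 ≈ 3.333 s.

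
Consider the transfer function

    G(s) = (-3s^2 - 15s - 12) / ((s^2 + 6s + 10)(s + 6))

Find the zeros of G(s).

s = -1, -4

Set the numerator to zero: -3s^2 - 15s - 12 = 0, i.e. -3·(s^2 + 5s + 4) = 0.
Factoring: (s + 1)(s + 4) = 0.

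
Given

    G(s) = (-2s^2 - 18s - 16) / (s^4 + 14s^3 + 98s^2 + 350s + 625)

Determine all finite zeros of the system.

s = -8, -1

Set the numerator to zero: -2s^2 - 18s - 16 = 0, i.e. -2·(s^2 + 9s + 8) = 0.
Factoring: (s + 8)(s + 1) = 0.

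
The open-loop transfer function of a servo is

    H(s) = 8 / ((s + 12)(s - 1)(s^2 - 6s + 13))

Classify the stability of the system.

The poles can be read from the denominator factors: s = -12, 1, 3 ± 2j.
Since the pole(s) at s = 1, 3 ± 2j lie in the right half-plane, the system is unstable.

unstable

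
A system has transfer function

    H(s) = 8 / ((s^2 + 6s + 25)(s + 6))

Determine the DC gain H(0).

H(0) = 4/75 ≈ 0.05333

At s = 0 each factor (s + a) contributes a and each (s^2 + bs + c) contributes c.
H(0) = 8·1 / ((25) · (6)) = 8/150 = 4/75.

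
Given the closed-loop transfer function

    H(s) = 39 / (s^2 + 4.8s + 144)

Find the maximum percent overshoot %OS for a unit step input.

%OS ≈ 52.7%

Comparing s^2 + 4.8s + 144 to s^2 + 2ζωₙs + ωₙ²: ωₙ = 12 rad/s and ζ = 4.8/(2·12) = 0.2.
%OS = 100·exp(−πζ/√(1−ζ²)) = 100·exp(−π·0.2/√(1−0.2²)) ≈ 52.7%.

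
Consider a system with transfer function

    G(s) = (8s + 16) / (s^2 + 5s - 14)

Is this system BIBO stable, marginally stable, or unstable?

The denominator s^2 + 5s - 14 factors as (s + 7)(s - 2), giving poles at s = -7, 2.
Since the pole(s) at s = 2 lie in the right half-plane, the system is unstable.

unstable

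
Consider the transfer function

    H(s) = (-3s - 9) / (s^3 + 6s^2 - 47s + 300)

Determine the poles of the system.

The poles are the roots of the denominator s^3 + 6s^2 - 47s + 300 = 0.
Trying s = -12: the polynomial evaluates to 0, so (s + 12) is a factor.
Dividing out leaves s^2 - 6s + 25 = 0.
The quadratic formula then gives s = 3 ± 4j.

s = 3 ± 4j, -12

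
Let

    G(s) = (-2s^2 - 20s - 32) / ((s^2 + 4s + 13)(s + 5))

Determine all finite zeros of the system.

s = -2, -8

Set the numerator to zero: -2s^2 - 20s - 32 = 0, i.e. -2·(s^2 + 10s + 16) = 0.
Factoring: (s + 2)(s + 8) = 0.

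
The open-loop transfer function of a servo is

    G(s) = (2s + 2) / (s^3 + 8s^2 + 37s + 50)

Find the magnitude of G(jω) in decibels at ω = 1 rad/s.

|G(j1)|_dB ≈ -25.8 dB

Substitute s = j1: numerator = 2 + j2, denominator = 42 + j36.
|G(j1)| = |2 + j2| / |42 + j36| = 2.8284 / 55.317 ≈ 0.05113.
In decibels: 20·log₁₀(0.05113) ≈ -25.8 dB.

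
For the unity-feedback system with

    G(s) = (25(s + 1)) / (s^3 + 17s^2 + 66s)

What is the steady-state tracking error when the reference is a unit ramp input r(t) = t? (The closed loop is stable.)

e_ss = 2.640

G(s) has one pole at the origin.
This is a Type 1 system. Kv = lim_{s→0} s·G(s) = 25/66.
e_ss = 1/Kv = 1/(25/66) = 66/25 ≈ 2.640.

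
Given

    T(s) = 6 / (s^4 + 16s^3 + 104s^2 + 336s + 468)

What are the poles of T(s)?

The poles are the roots of the denominator s^4 + 16s^3 + 104s^2 + 336s + 468 = 0.
No real roots exist; factor into two real quadratics: (s^2 + 6s + 18)(s^2 + 10s + 26) = 0.
Each quadratic gives a conjugate pair via the quadratic formula.

s = -3 + 3j, -3 - 3j, -5 + j, -5 - j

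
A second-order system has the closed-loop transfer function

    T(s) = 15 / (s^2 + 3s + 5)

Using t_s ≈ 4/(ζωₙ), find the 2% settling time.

Comparing s^2 + 3s + 5 to s^2 + 2ζωₙs + ωₙ²: ωₙ = √5 ≈ 2.236 rad/s and ζ = 3/(2·√5) ≈ 0.6708.
ζωₙ = 3/2 = 1.5, so t_s ≈ 4/(ζωₙ) = 4/1.5 ≈ 2.667 s.

t_s ≈ 2.667 s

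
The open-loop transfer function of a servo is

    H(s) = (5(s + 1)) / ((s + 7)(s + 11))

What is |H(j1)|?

|H(j1)| ≈ 0.09054

Substitute s = j1: numerator = 5 + j5, denominator = 76 + j18.
|H(j1)| = |5 + j5| / |76 + j18| = 7.0711 / 78.102 ≈ 0.09054.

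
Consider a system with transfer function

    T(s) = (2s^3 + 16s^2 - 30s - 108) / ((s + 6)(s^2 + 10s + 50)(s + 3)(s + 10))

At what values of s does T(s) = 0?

Set the numerator to zero: 2s^3 + 16s^2 - 30s - 108 = 0, i.e. 2·(s^3 + 8s^2 - 15s - 54) = 0.
Factoring: (s + 9)(s + 2)(s - 3) = 0.

s = -9, -2, 3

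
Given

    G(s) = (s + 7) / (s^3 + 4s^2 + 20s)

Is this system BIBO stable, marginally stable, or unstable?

The denominator s^3 + 4s^2 + 20s factors as s(s^2 + 4s + 20), giving poles at s = 0, -2 + 4j, -2 - 4j.
Since the simple pole(s) at s = 0 lie on the jω-axis with none in the right half-plane, the system is marginally stable.

marginally stable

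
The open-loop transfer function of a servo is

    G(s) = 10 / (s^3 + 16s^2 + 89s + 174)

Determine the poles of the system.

s = -5 + 2j, -5 - 2j, -6

The poles are the roots of the denominator s^3 + 16s^2 + 89s + 174 = 0.
Trying s = -6: the polynomial evaluates to 0, so (s + 6) is a factor.
Dividing out leaves s^2 + 10s + 29 = 0.
The quadratic formula then gives s = -5 ± 2j.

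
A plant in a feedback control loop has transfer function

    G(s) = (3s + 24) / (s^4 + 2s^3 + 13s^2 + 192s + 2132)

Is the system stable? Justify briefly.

unstable

The denominator s^4 + 2s^3 + 13s^2 + 192s + 2132 factors as (s^2 + 10s + 41)(s^2 - 8s + 52), giving poles at s = -5 ± 4j, 4 ± 6j.
Since the pole(s) at s = 4 + 6j, 4 - 6j lie in the right half-plane, the system is unstable.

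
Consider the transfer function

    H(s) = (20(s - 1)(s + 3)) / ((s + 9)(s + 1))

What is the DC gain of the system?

At s = 0 each factor (s + a) contributes a and each (s^2 + bs + c) contributes c.
H(0) = 20·(-1) · (3) / ((9) · (1)) = -60/9 = -20/3.

H(0) = -20/3 ≈ -6.667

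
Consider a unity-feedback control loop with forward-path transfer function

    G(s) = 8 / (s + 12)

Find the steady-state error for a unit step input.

G(s) has no poles at the origin.
This is a Type 0 system. Kp = lim_{s→0} G(s) = 8/12 = 2/3.
e_ss = 1/(1 + Kp) = 1/(1 + 2/3) = 3/5 ≈ 0.6000.

e_ss = 0.6000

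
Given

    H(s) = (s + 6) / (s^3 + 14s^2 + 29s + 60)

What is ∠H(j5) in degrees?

∠H(j5) ≈ -136.2°

At s = j5: numerator = 6 + j5, denominator = -290 + j20.
∠H = ∠num − ∠den = 39.806° − (176.05°) = -136.2°.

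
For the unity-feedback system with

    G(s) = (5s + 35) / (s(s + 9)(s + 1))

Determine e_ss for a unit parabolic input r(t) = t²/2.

G(s) has one pole at the origin.
This is a Type 1 system; Ka = lim_{s→0} s^2·G(s) = 0, so the steady-state error for a parabola input is infinite.

e_ss = ∞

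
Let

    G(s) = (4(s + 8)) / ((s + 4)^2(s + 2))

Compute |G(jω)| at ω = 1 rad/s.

Substitute s = j1: numerator = 32 + j4, denominator = 22 + j31.
|G(j1)| = |32 + j4| / |22 + j31| = 32.249 / 38.013 ≈ 0.8484.

|G(j1)| ≈ 0.8484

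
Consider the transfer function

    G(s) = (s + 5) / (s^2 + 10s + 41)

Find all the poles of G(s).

The poles are the roots of the denominator s^2 + 10s + 41 = 0.
Using the quadratic formula: s = (-10 ± √(-64))/2 = -5 ± 4j.

s = -5 ± 4j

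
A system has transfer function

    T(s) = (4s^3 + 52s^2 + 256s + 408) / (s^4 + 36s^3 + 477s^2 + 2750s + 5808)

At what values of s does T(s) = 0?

s = -5 + 3j, -5 - 3j, -3

Set the numerator to zero: 4s^3 + 52s^2 + 256s + 408 = 0, i.e. 4·(s^3 + 13s^2 + 64s + 102) = 0.
Factoring: (s^2 + 10s + 34)(s + 3) = 0.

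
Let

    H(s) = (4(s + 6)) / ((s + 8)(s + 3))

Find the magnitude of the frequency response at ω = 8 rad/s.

|H(j8)| ≈ 0.4138

Substitute s = j8: numerator = 24 + j32, denominator = -40 + j88.
|H(j8)| = |24 + j32| / |-40 + j88| = 40 / 96.664 ≈ 0.4138.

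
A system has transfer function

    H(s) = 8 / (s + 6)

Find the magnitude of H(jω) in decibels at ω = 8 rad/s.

Substitute s = j8: numerator = 8, denominator = 6 + j8.
|H(j8)| = |8| / |6 + j8| = 8 / 10 = 0.8000.
In decibels: 20·log₁₀(0.8000) ≈ -1.94 dB.

|H(j8)|_dB ≈ -1.94 dB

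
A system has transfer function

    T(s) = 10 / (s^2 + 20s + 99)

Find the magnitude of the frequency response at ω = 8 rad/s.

Substitute s = j8: numerator = 10, denominator = 35 + j160.
|T(j8)| = |10| / |35 + j160| = 10 / 163.78 ≈ 0.06106.

|T(j8)| ≈ 0.06106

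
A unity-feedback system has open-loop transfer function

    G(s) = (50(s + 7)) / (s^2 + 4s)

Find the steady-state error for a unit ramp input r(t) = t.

e_ss = 0.01143

G(s) has one pole at the origin.
This is a Type 1 system. Kv = lim_{s→0} s·G(s) = 350/4 = 175/2.
e_ss = 1/Kv = 1/(175/2) = 2/175 ≈ 0.01143.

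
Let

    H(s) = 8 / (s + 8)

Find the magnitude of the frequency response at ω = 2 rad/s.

|H(j2)| ≈ 0.9701

Substitute s = j2: numerator = 8, denominator = 8 + j2.
|H(j2)| = |8| / |8 + j2| = 8 / 8.2462 ≈ 0.9701.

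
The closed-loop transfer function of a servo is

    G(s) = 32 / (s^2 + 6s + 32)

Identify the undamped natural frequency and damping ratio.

Compare the denominator to the standard form s^2 + 2ζωₙs + ωₙ².
ωₙ² = 32, so ωₙ = √32 ≈ 5.657 rad/s.
2ζωₙ = 6, so ζ = 6/(2·√32) ≈ 0.5303.
With ζ = 0.5303 the response is underdamped.

ωₙ ≈ 5.657 rad/s, ζ ≈ 0.5303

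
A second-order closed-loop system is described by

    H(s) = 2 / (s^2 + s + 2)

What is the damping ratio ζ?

ζ ≈ 0.3536

Compare the denominator to the standard form s^2 + 2ζωₙs + ωₙ².
ωₙ² = 2, so ωₙ = √2 ≈ 1.414 rad/s.
2ζωₙ = 1, so ζ = 1/(2·√2) ≈ 0.3536.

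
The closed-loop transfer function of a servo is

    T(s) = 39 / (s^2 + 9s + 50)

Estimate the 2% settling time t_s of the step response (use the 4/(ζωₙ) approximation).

t_s ≈ 0.8889 s

Comparing s^2 + 9s + 50 to s^2 + 2ζωₙs + ωₙ²: ωₙ = √50 ≈ 7.071 rad/s and ζ = 9/(2·√50) ≈ 0.6364.
ζωₙ = 9/2 = 4.5, so t_s ≈ 4/(ζωₙ) = 4/4.5 ≈ 0.8889 s.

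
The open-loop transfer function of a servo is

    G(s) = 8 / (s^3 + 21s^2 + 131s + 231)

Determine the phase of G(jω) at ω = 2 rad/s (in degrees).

At s = j2: numerator = 8, denominator = 147 + j254.
∠G = ∠num − ∠den = 0° − (59.940°) = -59.94°.

∠G(j2) ≈ -59.94°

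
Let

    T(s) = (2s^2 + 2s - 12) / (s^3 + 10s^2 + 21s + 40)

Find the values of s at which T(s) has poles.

The poles are the roots of the denominator s^3 + 10s^2 + 21s + 40 = 0.
Trying s = -8: the polynomial evaluates to 0, so (s + 8) is a factor.
Dividing out leaves s^2 + 2s + 5 = 0.
The quadratic formula then gives s = -1 ± 2j.

s = -1 + 2j, -1 - 2j, -8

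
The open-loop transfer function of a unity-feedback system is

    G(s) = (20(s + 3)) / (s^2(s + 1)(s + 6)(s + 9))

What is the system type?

The denominator has 2 factors of s at the origin (free integrators), so this is a Type 2 system.

Type 2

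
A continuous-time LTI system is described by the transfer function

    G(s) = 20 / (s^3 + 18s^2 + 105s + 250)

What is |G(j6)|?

Substitute s = j6: numerator = 20, denominator = -398 + j414.
|G(j6)| = |20| / |-398 + j414| = 20 / 574.28 ≈ 0.03483.

|G(j6)| ≈ 0.03483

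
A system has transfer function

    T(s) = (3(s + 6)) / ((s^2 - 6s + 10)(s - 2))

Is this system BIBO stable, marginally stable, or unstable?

unstable

The poles can be read from the denominator factors: s = 3 + j, 3 - j, 2.
Since the pole(s) at s = 3 ± j, 2 lie in the right half-plane, the system is unstable.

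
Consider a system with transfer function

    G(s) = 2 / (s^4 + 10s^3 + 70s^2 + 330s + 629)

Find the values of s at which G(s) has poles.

s = -1 + 6j, -1 - 6j, -4 + j, -4 - j

The poles are the roots of the denominator s^4 + 10s^3 + 70s^2 + 330s + 629 = 0.
No real roots exist; factor into two real quadratics: (s^2 + 2s + 37)(s^2 + 8s + 17) = 0.
Each quadratic gives a conjugate pair via the quadratic formula.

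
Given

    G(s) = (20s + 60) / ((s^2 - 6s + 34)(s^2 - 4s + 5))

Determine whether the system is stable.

unstable

The poles can be read from the denominator factors: s = 3 ± 5j, 2 ± j.
Since the pole(s) at s = 3 + 5j, 3 - 5j, 2 + j, 2 - j lie in the right half-plane, the system is unstable.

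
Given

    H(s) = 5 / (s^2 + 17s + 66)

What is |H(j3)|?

Substitute s = j3: numerator = 5, denominator = 57 + j51.
|H(j3)| = |5| / |57 + j51| = 5 / 76.485 ≈ 0.06537.

|H(j3)| ≈ 0.06537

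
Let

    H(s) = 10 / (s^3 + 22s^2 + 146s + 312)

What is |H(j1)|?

|H(j1)| ≈ 0.03084

Substitute s = j1: numerator = 10, denominator = 290 + j145.
|H(j1)| = |10| / |290 + j145| = 10 / 324.23 ≈ 0.03084.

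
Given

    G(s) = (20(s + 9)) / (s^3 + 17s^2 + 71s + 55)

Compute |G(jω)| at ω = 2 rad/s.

Substitute s = j2: numerator = 180 + j40, denominator = -13 + j134.
|G(j2)| = |180 + j40| / |-13 + j134| = 184.39 / 134.63 ≈ 1.370.

|G(j2)| ≈ 1.370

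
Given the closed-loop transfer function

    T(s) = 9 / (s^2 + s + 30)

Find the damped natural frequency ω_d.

Comparing s^2 + s + 30 to s^2 + 2ζωₙs + ωₙ²: ωₙ = √30 ≈ 5.477 rad/s and ζ = 1/(2·√30) ≈ 0.09129.
ζωₙ = 1/2 = 0.5, so ω_d = ωₙ√(1−ζ²) = √(ωₙ² − (ζωₙ)²) = √(30 − 0.5²) = √29.75 ≈ 5.454 rad/s.

ω_d ≈ 5.454 rad/s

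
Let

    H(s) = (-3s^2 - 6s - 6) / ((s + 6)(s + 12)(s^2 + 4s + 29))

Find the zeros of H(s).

s = -1 ± j

Set the numerator to zero: -3s^2 - 6s - 6 = 0, i.e. -3·(s^2 + 2s + 2) = 0.
Factoring: (s^2 + 2s + 2) = 0.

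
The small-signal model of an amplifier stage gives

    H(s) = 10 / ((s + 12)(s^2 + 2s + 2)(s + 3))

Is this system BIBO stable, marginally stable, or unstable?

stable

The poles can be read from the denominator factors: s = -12, -1 + j, -1 - j, -3.
Since all poles lie strictly in the left half-plane, the system is stable.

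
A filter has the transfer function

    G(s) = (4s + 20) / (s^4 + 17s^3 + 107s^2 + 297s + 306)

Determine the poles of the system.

The poles are the roots of the denominator s^4 + 17s^3 + 107s^2 + 297s + 306 = 0.
Trying s = -6: the polynomial evaluates to 0, so (s + 6) is a factor.
Dividing out leaves s^3 + 11s^2 + 41s + 51 = 0.
This factors further as (s^2 + 8s + 17)(s + 3) = 0.

s = -4 + j, -4 - j, -6, -3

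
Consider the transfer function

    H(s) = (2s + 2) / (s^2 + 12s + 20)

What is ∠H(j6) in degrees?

∠H(j6) ≈ -21.99°

At s = j6: numerator = 2 + j12, denominator = -16 + j72.
∠H = ∠num − ∠den = 80.538° − (102.53°) = -21.99°.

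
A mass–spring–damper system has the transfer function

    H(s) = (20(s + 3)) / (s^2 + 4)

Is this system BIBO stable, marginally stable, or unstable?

The denominator s^2 + 4 factors as (s^2 + 4), giving poles at s = ±2j.
Since the simple pole(s) at s = ±2j lie on the jω-axis with none in the right half-plane, the system is marginally stable.

marginally stable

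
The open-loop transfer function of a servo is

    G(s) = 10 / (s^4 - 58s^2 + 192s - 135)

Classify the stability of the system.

The denominator s^4 - 58s^2 + 192s - 135 factors as (s - 5)(s - 1)(s - 3)(s + 9), giving poles at s = 5, 1, 3, -9.
Since the pole(s) at s = 5, 1, 3 lie in the right half-plane, the system is unstable.

unstable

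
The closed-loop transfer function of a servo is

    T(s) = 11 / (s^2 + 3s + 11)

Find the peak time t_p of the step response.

t_p ≈ 1.062 s

Comparing s^2 + 3s + 11 to s^2 + 2ζωₙs + ωₙ²: ωₙ = √11 ≈ 3.317 rad/s and ζ = 3/(2·√11) ≈ 0.4523.
ζωₙ = 3/2 = 1.5, so ω_d = ωₙ√(1−ζ²) = √(ωₙ² − (ζωₙ)²) = √(11 − 1.5²) = √8.75 ≈ 2.958 rad/s.
t_p = π/ω_d = π/2.958 ≈ 1.062 s.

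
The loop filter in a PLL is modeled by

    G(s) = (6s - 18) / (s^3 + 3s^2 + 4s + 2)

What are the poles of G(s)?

s = -1 + j, -1 - j, -1

The poles are the roots of the denominator s^3 + 3s^2 + 4s + 2 = 0.
Trying s = -1: the polynomial evaluates to 0, so (s + 1) is a factor.
Dividing out leaves s^2 + 2s + 2 = 0.
The quadratic formula then gives s = -1 ± 1j.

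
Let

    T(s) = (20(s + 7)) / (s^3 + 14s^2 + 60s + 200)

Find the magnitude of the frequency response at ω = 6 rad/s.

|T(j6)| ≈ 0.5482

Substitute s = j6: numerator = 140 + j120, denominator = -304 + j144.
|T(j6)| = |140 + j120| / |-304 + j144| = 184.39 / 336.38 ≈ 0.5482.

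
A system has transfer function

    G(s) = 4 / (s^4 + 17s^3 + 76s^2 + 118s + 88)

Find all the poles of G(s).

s = -1 + j, -1 - j, -11, -4

The poles are the roots of the denominator s^4 + 17s^3 + 76s^2 + 118s + 88 = 0.
Trying s = -11: the polynomial evaluates to 0, so (s + 11) is a factor.
Dividing out leaves s^3 + 6s^2 + 10s + 8 = 0.
This factors further as (s^2 + 2s + 2)(s + 4) = 0.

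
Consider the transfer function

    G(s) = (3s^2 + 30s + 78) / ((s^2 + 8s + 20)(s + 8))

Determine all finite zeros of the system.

s = -5 ± j

Set the numerator to zero: 3s^2 + 30s + 78 = 0, i.e. 3·(s^2 + 10s + 26) = 0.
Factoring: (s^2 + 10s + 26) = 0.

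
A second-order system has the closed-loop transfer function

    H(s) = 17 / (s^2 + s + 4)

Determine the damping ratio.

ζ = 0.25

Compare the denominator to the standard form s^2 + 2ζωₙs + ωₙ².
ωₙ² = 4, so ωₙ = 2 rad/s.
2ζωₙ = 1, so ζ = 1/(2·2) = 0.25.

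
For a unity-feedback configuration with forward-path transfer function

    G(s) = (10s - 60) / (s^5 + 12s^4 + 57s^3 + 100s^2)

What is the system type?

Factor s from the denominator: s^5 + 12s^4 + 57s^3 + 100s^2 = s^2·(s^3 + 12s^2 + 57s + 100).
There are 2 poles at the origin, so the system is Type 2.

Type 2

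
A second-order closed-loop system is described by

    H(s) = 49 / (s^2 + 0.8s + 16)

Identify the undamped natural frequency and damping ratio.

Compare the denominator to the standard form s^2 + 2ζωₙs + ωₙ².
ωₙ² = 16, so ωₙ = 4 rad/s.
2ζωₙ = 0.8, so ζ = 0.8/(2·4) = 0.1.
With ζ = 0.1 the response is underdamped.

ωₙ = 4 rad/s, ζ = 0.1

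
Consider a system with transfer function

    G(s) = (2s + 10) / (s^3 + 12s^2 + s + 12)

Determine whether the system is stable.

The denominator s^3 + 12s^2 + s + 12 factors as (s^2 + 1)(s + 12), giving poles at s = ±j, -12.
Since the simple pole(s) at s = j, -j lie on the jω-axis with none in the right half-plane, the system is marginally stable.

marginally stable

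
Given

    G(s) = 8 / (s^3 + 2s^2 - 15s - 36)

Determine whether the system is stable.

unstable

The denominator s^3 + 2s^2 - 15s - 36 factors as (s + 3)^2(s - 4), giving poles at s = -3, -3, 4.
Since the pole(s) at s = 4 lie in the right half-plane, the system is unstable.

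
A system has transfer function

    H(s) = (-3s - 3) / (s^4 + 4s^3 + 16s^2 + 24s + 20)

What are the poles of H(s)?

s = -1 ± j, -1 ± 3j

The poles are the roots of the denominator s^4 + 4s^3 + 16s^2 + 24s + 20 = 0.
No real roots exist; factor into two real quadratics: (s^2 + 2s + 2)(s^2 + 2s + 10) = 0.
Each quadratic gives a conjugate pair via the quadratic formula.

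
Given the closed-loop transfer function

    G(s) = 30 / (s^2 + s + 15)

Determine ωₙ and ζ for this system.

Compare the denominator to the standard form s^2 + 2ζωₙs + ωₙ².
ωₙ² = 15, so ωₙ = √15 ≈ 3.873 rad/s.
2ζωₙ = 1, so ζ = 1/(2·√15) ≈ 0.1291.
With ζ = 0.1291 the response is underdamped.

ωₙ ≈ 3.873 rad/s, ζ ≈ 0.1291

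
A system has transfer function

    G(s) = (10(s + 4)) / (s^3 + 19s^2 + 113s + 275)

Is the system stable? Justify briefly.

The denominator s^3 + 19s^2 + 113s + 275 factors as (s^2 + 8s + 25)(s + 11), giving poles at s = -4 ± 3j, -11.
Since all poles lie strictly in the left half-plane, the system is stable.

stable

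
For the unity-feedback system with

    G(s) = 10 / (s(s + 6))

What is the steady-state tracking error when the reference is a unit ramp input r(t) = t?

e_ss = 0.6000

G(s) has one pole at the origin.
This is a Type 1 system. Kv = lim_{s→0} s·G(s) = 10/6 = 5/3.
e_ss = 1/Kv = 1/(5/3) = 3/5 ≈ 0.6000.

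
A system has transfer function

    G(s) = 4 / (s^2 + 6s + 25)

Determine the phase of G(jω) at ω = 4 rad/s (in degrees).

∠G(j4) ≈ -69.44°

At s = j4: numerator = 4, denominator = 9 + j24.
∠G = ∠num − ∠den = 0° − (69.444°) = -69.44°.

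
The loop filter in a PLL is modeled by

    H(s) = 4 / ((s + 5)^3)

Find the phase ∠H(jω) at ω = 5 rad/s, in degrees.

∠H(j5) ≈ -135°

At s = j5: numerator = 4, denominator = -250 + j250.
∠H = ∠num − ∠den = 0° − (135°) = -135°.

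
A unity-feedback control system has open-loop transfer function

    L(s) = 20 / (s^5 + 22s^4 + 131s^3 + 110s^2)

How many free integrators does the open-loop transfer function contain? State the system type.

The denominator has 2 factors of s at the origin (free integrators), so this is a Type 2 system.

Type 2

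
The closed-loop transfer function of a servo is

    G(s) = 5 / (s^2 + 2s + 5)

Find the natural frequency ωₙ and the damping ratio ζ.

ωₙ ≈ 2.236 rad/s, ζ ≈ 0.4472

Compare the denominator to the standard form s^2 + 2ζωₙs + ωₙ².
ωₙ² = 5, so ωₙ = √5 ≈ 2.236 rad/s.
2ζωₙ = 2, so ζ = 2/(2·√5) ≈ 0.4472.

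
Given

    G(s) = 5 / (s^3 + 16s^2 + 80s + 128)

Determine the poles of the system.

s = -8, -4, -4

The poles are the roots of the denominator s^3 + 16s^2 + 80s + 128 = 0.
Trying s = -8: the polynomial evaluates to 0, so (s + 8) is a factor.
Dividing out leaves s^2 + 8s + 16 = 0.
Factoring the quadratic: (s + 4)^2 = 0.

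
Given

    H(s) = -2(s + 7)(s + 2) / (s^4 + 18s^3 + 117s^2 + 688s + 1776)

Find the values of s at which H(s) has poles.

The poles are the roots of the denominator s^4 + 18s^3 + 117s^2 + 688s + 1776 = 0.
Trying s = -4: the polynomial evaluates to 0, so (s + 4) is a factor.
Dividing out leaves s^3 + 14s^2 + 61s + 444 = 0.
This factors further as (s^2 + 2s + 37)(s + 12) = 0.

s = -1 ± 6j, -4, -12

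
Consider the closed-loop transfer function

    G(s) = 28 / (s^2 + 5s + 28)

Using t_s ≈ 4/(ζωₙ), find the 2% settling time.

t_s ≈ 1.600 s

Comparing s^2 + 5s + 28 to s^2 + 2ζωₙs + ωₙ²: ωₙ = √28 ≈ 5.292 rad/s and ζ = 5/(2·√28) ≈ 0.4725.
ζωₙ = 5/2 = 2.5, so t_s ≈ 4/(ζωₙ) = 4/2.5 = 1.600 s.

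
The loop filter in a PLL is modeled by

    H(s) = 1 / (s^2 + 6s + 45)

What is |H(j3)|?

Substitute s = j3: numerator = 1, denominator = 36 + j18.
|H(j3)| = |1| / |36 + j18| = 1 / 40.249 ≈ 0.02485.

|H(j3)| ≈ 0.02485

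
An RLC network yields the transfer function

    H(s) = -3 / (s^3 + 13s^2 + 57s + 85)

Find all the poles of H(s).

s = -4 + j, -4 - j, -5

The poles are the roots of the denominator s^3 + 13s^2 + 57s + 85 = 0.
Trying s = -5: the polynomial evaluates to 0, so (s + 5) is a factor.
Dividing out leaves s^2 + 8s + 17 = 0.
The quadratic formula then gives s = -4 ± 1j.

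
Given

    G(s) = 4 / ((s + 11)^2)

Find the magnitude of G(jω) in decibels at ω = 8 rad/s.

Substitute s = j8: numerator = 4, denominator = 57 + j176.
|G(j8)| = |4| / |57 + j176| = 4 / 185 ≈ 0.02162.
In decibels: 20·log₁₀(0.02162) ≈ -33.3 dB.

|G(j8)|_dB ≈ -33.3 dB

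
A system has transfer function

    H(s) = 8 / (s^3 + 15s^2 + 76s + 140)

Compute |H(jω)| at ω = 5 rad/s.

|H(j5)| ≈ 0.02307

Substitute s = j5: numerator = 8, denominator = -235 + j255.
|H(j5)| = |8| / |-235 + j255| = 8 / 346.77 ≈ 0.02307.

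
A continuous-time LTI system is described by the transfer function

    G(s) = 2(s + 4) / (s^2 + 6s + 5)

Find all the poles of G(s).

s = -5, -1

The poles are the roots of the denominator s^2 + 6s + 5 = 0.
Factoring: (s + 5)(s + 1) = 0, so s = -5 and s = -1.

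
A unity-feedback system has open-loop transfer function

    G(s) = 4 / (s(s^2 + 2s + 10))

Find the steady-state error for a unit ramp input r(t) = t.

e_ss = 2.500

G(s) has one pole at the origin.
This is a Type 1 system. Kv = lim_{s→0} s·G(s) = 4/10 = 2/5.
e_ss = 1/Kv = 1/(2/5) = 5/2 ≈ 2.500.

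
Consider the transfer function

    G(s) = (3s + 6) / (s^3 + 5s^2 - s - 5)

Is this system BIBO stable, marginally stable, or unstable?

The denominator s^3 + 5s^2 - s - 5 factors as (s + 5)(s - 1)(s + 1), giving poles at s = -5, 1, -1.
Since the pole(s) at s = 1 lie in the right half-plane, the system is unstable.

unstable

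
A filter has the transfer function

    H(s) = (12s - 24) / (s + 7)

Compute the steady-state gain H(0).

Set s = 0: H(0) = (-24) / (7) = -24/7.

H(0) = -24/7 ≈ -3.429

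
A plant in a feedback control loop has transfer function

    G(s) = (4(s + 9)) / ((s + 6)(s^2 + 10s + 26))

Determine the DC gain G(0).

G(0) = 3/13 ≈ 0.2308

At s = 0 each factor (s + a) contributes a and each (s^2 + bs + c) contributes c.
G(0) = 4·(9) / ((6) · (26)) = 36/156 = 3/13.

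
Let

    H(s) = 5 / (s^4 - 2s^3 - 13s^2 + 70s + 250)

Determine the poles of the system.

The poles are the roots of the denominator s^4 - 2s^3 - 13s^2 + 70s + 250 = 0.
No real roots exist; factor into two real quadratics: (s^2 - 8s + 25)(s^2 + 6s + 10) = 0.
Each quadratic gives a conjugate pair via the quadratic formula.

s = 4 ± 3j, -3 ± j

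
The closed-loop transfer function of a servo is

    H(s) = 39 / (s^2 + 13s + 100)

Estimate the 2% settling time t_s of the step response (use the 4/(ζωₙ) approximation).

Comparing s^2 + 13s + 100 to s^2 + 2ζωₙs + ωₙ²: ωₙ = 10 rad/s and ζ = 13/(2·10) = 0.65.
ζωₙ = 13/2 = 6.5, so t_s ≈ 4/(ζωₙ) = 4/6.5 ≈ 0.6154 s.

t_s ≈ 0.6154 s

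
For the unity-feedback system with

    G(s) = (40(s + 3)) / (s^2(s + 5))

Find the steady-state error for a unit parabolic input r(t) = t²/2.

e_ss = 0.04167

G(s) has 2 poles at the origin.
This is a Type 2 system. Ka = lim_{s→0} s^2·G(s) = 120/5 = 24.
e_ss = 1/Ka = 1/(24) = 1/24 ≈ 0.04167.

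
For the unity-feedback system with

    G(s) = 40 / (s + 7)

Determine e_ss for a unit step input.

e_ss = 0.1489

G(s) has no poles at the origin.
This is a Type 0 system. Kp = lim_{s→0} G(s) = 40/7.
e_ss = 1/(1 + Kp) = 1/(1 + 40/7) = 7/47 ≈ 0.1489.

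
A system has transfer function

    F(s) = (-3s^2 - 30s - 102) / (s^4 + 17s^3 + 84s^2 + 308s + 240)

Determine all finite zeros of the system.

Set the numerator to zero: -3s^2 - 30s - 102 = 0, i.e. -3·(s^2 + 10s + 34) = 0.
Factoring: (s^2 + 10s + 34) = 0.

s = -5 + 3j, -5 - 3j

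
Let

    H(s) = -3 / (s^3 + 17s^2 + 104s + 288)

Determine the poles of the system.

The poles are the roots of the denominator s^3 + 17s^2 + 104s + 288 = 0.
Trying s = -9: the polynomial evaluates to 0, so (s + 9) is a factor.
Dividing out leaves s^2 + 8s + 32 = 0.
The quadratic formula then gives s = -4 ± 4j.

s = -4 ± 4j, -9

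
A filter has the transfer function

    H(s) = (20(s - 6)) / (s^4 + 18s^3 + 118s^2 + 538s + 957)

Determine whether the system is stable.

The denominator s^4 + 18s^3 + 118s^2 + 538s + 957 factors as (s + 3)(s^2 + 4s + 29)(s + 11), giving poles at s = -3, -2 ± 5j, -11.
Since all poles lie strictly in the left half-plane, the system is stable.

stable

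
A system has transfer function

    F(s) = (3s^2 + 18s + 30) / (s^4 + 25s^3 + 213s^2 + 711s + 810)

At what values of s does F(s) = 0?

s = -3 ± j

Set the numerator to zero: 3s^2 + 18s + 30 = 0, i.e. 3·(s^2 + 6s + 10) = 0.
Factoring: (s^2 + 6s + 10) = 0.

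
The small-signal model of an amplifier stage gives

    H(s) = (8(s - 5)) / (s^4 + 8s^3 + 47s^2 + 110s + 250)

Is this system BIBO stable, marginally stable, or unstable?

The denominator s^4 + 8s^3 + 47s^2 + 110s + 250 factors as (s^2 + 6s + 25)(s^2 + 2s + 10), giving poles at s = -3 ± 4j, -1 ± 3j.
Since all poles lie strictly in the left half-plane, the system is stable.

stable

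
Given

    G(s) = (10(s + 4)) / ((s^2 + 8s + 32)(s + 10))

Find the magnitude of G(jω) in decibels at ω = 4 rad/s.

Substitute s = j4: numerator = 40 + j40, denominator = 32 + j384.
|G(j4)| = |40 + j40| / |32 + j384| = 56.569 / 385.33 ≈ 0.1468.
In decibels: 20·log₁₀(0.1468) ≈ -16.7 dB.

|G(j4)|_dB ≈ -16.7 dB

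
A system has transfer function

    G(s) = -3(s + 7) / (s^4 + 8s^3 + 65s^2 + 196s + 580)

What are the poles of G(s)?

The poles are the roots of the denominator s^4 + 8s^3 + 65s^2 + 196s + 580 = 0.
No real roots exist; factor into two real quadratics: (s^2 + 4s + 29)(s^2 + 4s + 20) = 0.
Each quadratic gives a conjugate pair via the quadratic formula.

s = -2 ± 5j, -2 ± 4j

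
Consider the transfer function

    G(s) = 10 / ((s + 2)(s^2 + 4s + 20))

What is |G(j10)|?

Substitute s = j10: numerator = 10, denominator = -560 - j720.
|G(j10)| = |10| / |-560 - j720| = 10 / 912.14 ≈ 0.01096.

|G(j10)| ≈ 0.01096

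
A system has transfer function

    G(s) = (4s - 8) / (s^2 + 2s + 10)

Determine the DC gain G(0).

Set s = 0: G(0) = (-8) / (10) = -4/5.

G(0) = -4/5 ≈ -0.8000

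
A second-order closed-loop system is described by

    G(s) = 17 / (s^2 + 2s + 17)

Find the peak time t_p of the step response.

Comparing s^2 + 2s + 17 to s^2 + 2ζωₙs + ωₙ²: ωₙ = √17 ≈ 4.123 rad/s and ζ = 2/(2·√17) ≈ 0.2425.
ζωₙ = 2/2 = 1, so ω_d = ωₙ√(1−ζ²) = √(ωₙ² − (ζωₙ)²) = √(17 − 1²) = √16 = 4 rad/s.
t_p = π/ω_d = π/4 ≈ 0.7854 s.

t_p ≈ 0.7854 s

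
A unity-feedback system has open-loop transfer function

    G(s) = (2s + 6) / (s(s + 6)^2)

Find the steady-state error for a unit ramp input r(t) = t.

G(s) has one pole at the origin.
This is a Type 1 system. Kv = lim_{s→0} s·G(s) = 6/36 = 1/6.
e_ss = 1/Kv = 1/(1/6) = 6.

e_ss = 6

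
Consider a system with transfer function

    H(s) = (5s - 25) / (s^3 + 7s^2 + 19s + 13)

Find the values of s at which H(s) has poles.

The poles are the roots of the denominator s^3 + 7s^2 + 19s + 13 = 0.
Trying s = -1: the polynomial evaluates to 0, so (s + 1) is a factor.
Dividing out leaves s^2 + 6s + 13 = 0.
The quadratic formula then gives s = -3 ± 2j.

s = -3 + 2j, -3 - 2j, -1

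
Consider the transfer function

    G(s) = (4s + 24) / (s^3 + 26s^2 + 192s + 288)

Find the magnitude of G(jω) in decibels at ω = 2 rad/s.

|G(j2)|_dB ≈ -24.4 dB

Substitute s = j2: numerator = 24 + j8, denominator = 184 + j376.
|G(j2)| = |24 + j8| / |184 + j376| = 25.298 / 418.61 ≈ 0.06043.
In decibels: 20·log₁₀(0.06043) ≈ -24.4 dB.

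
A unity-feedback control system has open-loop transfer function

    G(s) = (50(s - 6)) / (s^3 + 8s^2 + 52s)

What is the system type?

Type 1

The denominator has 1 factor of s at the origin (free integrator), so this is a Type 1 system.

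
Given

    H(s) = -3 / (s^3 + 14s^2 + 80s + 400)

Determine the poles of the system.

The poles are the roots of the denominator s^3 + 14s^2 + 80s + 400 = 0.
Trying s = -10: the polynomial evaluates to 0, so (s + 10) is a factor.
Dividing out leaves s^2 + 4s + 40 = 0.
The quadratic formula then gives s = -2 ± 6j.

s = -2 ± 6j, -10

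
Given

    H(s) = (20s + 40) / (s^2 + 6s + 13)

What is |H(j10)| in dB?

|H(j10)|_dB ≈ 5.71 dB

Substitute s = j10: numerator = 40 + j200, denominator = -87 + j60.
|H(j10)| = |40 + j200| / |-87 + j60| = 203.96 / 105.68 ≈ 1.930.
In decibels: 20·log₁₀(1.930) ≈ 5.71 dB.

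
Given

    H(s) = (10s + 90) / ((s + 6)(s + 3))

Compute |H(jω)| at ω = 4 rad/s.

Substitute s = j4: numerator = 90 + j40, denominator = 2 + j36.
|H(j4)| = |90 + j40| / |2 + j36| = 98.489 / 36.056 ≈ 2.732.

|H(j4)| ≈ 2.732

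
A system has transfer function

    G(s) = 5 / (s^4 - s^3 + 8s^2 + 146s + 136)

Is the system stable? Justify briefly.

The denominator s^4 - s^3 + 8s^2 + 146s + 136 factors as (s + 4)(s + 1)(s^2 - 6s + 34), giving poles at s = -4, -1, 3 + 5j, 3 - 5j.
Since the pole(s) at s = 3 ± 5j lie in the right half-plane, the system is unstable.

unstable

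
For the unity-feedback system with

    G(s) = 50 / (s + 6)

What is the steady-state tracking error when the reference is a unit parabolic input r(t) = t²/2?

e_ss = ∞

G(s) has no poles at the origin.
This is a Type 0 system; Ka = lim_{s→0} s^2·G(s) = 0, so the steady-state error for a parabola input is infinite.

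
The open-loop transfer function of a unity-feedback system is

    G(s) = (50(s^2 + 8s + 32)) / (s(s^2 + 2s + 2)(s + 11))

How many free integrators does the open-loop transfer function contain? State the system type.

The denominator has 1 factor of s at the origin (free integrator), so this is a Type 1 system.

Type 1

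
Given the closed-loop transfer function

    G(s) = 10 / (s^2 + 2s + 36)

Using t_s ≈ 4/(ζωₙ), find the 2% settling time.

Comparing s^2 + 2s + 36 to s^2 + 2ζωₙs + ωₙ²: ωₙ = 6 rad/s and ζ = 2/(2·6) ≈ 0.1667.
ζωₙ = 2/2 = 1, so t_s ≈ 4/(ζωₙ) = 4/1 = 4 s.

t_s ≈ 4 s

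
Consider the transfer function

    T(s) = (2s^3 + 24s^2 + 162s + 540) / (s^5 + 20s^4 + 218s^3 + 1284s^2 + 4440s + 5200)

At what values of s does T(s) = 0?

Set the numerator to zero: 2s^3 + 24s^2 + 162s + 540 = 0, i.e. 2·(s^3 + 12s^2 + 81s + 270) = 0.
Factoring: (s^2 + 6s + 45)(s + 6) = 0.

s = -3 ± 6j, -6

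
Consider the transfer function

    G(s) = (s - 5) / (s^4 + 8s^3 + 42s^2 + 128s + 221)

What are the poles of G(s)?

s = -1 + 4j, -1 - 4j, -3 + 2j, -3 - 2j

The poles are the roots of the denominator s^4 + 8s^3 + 42s^2 + 128s + 221 = 0.
No real roots exist; factor into two real quadratics: (s^2 + 2s + 17)(s^2 + 6s + 13) = 0.
Each quadratic gives a conjugate pair via the quadratic formula.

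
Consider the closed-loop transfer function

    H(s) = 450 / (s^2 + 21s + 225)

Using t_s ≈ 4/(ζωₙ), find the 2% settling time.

Comparing s^2 + 21s + 225 to s^2 + 2ζωₙs + ωₙ²: ωₙ = 15 rad/s and ζ = 21/(2·15) = 0.7.
ζωₙ = 21/2 = 10.5, so t_s ≈ 4/(ζωₙ) = 4/10.5 ≈ 0.3810 s.

t_s ≈ 0.3810 s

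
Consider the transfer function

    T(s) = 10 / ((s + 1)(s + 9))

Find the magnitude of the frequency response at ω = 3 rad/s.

|T(j3)| ≈ 0.3333

Substitute s = j3: numerator = 10, denominator = j30.
|T(j3)| = |10| / |j30| = 10 / 30 ≈ 0.3333.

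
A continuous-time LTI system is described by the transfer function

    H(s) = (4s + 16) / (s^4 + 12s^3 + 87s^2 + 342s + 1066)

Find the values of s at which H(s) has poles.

The poles are the roots of the denominator s^4 + 12s^3 + 87s^2 + 342s + 1066 = 0.
No real roots exist; factor into two real quadratics: (s^2 + 2s + 26)(s^2 + 10s + 41) = 0.
Each quadratic gives a conjugate pair via the quadratic formula.

s = -1 ± 5j, -5 ± 4j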